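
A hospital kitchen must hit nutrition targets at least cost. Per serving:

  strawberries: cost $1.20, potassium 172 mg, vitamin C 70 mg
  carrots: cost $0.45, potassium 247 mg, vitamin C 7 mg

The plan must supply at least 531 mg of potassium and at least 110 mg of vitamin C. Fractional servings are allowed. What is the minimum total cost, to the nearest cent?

$2.26

With two linear requirements the optimum uses one or two foods; enumerate the corners.
strawberries only: max(531/172, 110/70) = 3.087 servings → $3.70.
carrots only: max(531/247, 110/7) = 15.71 servings → $7.07.
strawberries + carrots with both tight: 1.458 servings and 1.135 servings → $2.26.
The minimum over all feasible corners is $2.26.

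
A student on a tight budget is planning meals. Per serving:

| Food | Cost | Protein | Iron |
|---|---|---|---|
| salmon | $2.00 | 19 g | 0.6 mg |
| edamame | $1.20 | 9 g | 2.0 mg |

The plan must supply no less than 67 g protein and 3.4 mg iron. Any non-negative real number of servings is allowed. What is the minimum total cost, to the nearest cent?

salmon only: max(67/19, 3.4/0.6) = 5.667 servings → $11.33.
edamame only: max(67/9, 3.4/2.0) = 7.444 servings → $8.93.
salmon + edamame with both tight: 3.172 servings and 0.7485 servings → $7.24.
Cheapest feasible corner: $7.24.

$7.24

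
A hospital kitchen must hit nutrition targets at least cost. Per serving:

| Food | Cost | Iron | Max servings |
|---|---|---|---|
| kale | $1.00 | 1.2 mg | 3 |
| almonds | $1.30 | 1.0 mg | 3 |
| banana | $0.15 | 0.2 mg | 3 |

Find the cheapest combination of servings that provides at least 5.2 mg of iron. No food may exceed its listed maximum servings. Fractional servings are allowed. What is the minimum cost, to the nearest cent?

$4.75

Cost per mg of iron: banana $0.7500, kale $0.8333, almonds $1.3000.
Take 3 servings of banana: +0.6 mg iron for $0.45 (total $0.45, still need 4.6 mg).
Take 3 servings of kale: +3.6 mg iron for $3.00 (total $3.45, still need 1.0 mg).
Take 1 serving of almonds: +1.0 mg iron for $1.30 (total $4.75, still need 0.0 mg).
Filling from the cheapest source first is optimal under one linear minimum: $4.75.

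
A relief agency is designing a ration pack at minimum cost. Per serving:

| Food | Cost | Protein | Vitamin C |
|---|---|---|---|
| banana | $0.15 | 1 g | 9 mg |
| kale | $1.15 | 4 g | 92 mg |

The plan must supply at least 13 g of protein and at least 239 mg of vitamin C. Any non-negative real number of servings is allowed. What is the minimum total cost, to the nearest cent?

$3.15

Two binding constraints pin down two serving amounts, so the optimal mix uses at most two foods. The candidates are each food alone (scaled to the tighter of protein/vitamin C) and each pair with both constraints tight.
banana only: max(13/1, 239/9) = 26.56 servings → $3.98.
kale only: max(13/4, 239/92) = 3.25 servings → $3.74.
banana + kale with both tight: 4.286 servings and 2.179 servings → $3.15.
The minimum over all feasible corners is $3.15.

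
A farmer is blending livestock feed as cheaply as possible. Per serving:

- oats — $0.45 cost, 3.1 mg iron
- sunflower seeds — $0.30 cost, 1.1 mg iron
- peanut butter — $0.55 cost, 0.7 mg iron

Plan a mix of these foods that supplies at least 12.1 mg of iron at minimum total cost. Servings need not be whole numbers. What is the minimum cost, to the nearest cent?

Cost per mg of iron: oats $0.1452, sunflower seeds $0.2727, peanut butter $0.7857.
With no serving limits, use only oats: 12.1 mg / 3.1 mg = 3.903 servings × $0.45 = $1.76.

$1.76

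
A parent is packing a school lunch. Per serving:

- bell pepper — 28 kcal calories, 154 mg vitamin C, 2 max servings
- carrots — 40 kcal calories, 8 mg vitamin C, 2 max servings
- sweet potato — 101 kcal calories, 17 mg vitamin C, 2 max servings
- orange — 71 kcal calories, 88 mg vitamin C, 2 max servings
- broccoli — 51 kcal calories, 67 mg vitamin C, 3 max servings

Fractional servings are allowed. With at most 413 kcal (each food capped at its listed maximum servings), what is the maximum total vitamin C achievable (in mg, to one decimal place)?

697.4 mg

Vitamin C per kcal: bell pepper 5.5, broccoli 1.314, orange 1.239, carrots 0.2, sweet potato 0.1683.
Take 2 servings of bell pepper: uses 56 kcal, +308.0 mg vitamin C (running total 308.0 mg).
Take 3 servings of broccoli: uses 153 kcal, +201.0 mg vitamin C (running total 509.0 mg).
Take 2 servings of orange: uses 142 kcal, +176.0 mg vitamin C (running total 685.0 mg).
Take 1.55 servings of carrots: uses 62 kcal, +12.4 mg vitamin C (running total 697.4 mg).
Filling greedily by vitamin C-per-kcal is optimal for one linear limit, giving 697.4 mg.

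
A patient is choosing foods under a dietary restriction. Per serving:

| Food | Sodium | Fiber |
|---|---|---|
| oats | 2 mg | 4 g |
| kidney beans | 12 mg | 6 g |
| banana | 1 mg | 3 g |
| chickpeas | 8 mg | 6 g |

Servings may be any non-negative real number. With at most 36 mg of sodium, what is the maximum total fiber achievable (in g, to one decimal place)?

108.0 g

Fiber per mg sodium: banana 3, oats 2, chickpeas 0.75, kidney beans 0.5.
With no serving limits, spend the whole sodium allowance on banana: 36 mg / 1 mg × 3 g = 108.0 g.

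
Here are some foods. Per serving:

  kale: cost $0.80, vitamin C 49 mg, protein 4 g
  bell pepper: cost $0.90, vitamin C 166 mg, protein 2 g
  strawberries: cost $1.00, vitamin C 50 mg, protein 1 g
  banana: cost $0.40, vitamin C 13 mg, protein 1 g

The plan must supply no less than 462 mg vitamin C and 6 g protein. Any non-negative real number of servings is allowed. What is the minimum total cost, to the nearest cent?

This is a tiny linear program; its minimum lies at a vertex of the feasible set. List the vertices and price them.
kale only: max(462/49, 6/4) = 9.429 servings → $7.54.
bell pepper only: max(462/166, 6/2) = 3 servings → $2.70.
strawberries only: max(462/50, 6/1) = 9.24 servings → $9.24.
banana only: max(462/13, 6/1) = 35.54 servings → $14.22.
kale + bell pepper with both tight: 0.1272 servings and 2.746 servings → $2.57.
kale + strawberries: intersection lies outside the first quadrant.
kale + banana: the both-tight solution has a negative serving — not a feasible corner.
bell pepper + strawberries with both tight: 2.455 servings and 1.091 servings → $3.30.
bell pepper + banana with both tight: 2.743 servings and 0.5143 servings → $2.67.
strawberries + banana: intersection lies outside the first quadrant.
The minimum over all feasible corners is $2.57.

$2.57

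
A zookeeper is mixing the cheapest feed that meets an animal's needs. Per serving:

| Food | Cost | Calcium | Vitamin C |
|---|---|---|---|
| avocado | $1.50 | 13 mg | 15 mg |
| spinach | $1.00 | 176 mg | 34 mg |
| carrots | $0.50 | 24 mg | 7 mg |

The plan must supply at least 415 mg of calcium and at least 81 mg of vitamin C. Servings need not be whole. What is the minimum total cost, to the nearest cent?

For a min-cost LP with two ≥-constraints, a basic feasible solution has at most two positive variables.
avocado only: max(415/13, 81/15) = 31.92 servings → $47.88.
spinach only: max(415/176, 81/34) = 2.382 servings → $2.38.
carrots only: max(415/24, 81/7) = 17.29 servings → $8.65.
avocado + spinach with both tight: 0.06642 servings and 2.353 servings → $2.45.
avocado + carrots with both targets exact would need a negative amount; discard.
spinach + carrots with both tight: 2.31 servings and 0.351 servings → $2.49.
So the least-cost plan costs $2.38.

$2.38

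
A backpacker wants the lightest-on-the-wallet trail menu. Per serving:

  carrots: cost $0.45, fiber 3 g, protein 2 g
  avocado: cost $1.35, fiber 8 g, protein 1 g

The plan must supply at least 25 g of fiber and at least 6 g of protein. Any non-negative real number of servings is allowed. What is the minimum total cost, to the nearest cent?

carrots only: max(25/3, 6/2) = 8.333 servings → $3.75.
avocado only: max(25/8, 6/1) = 6 servings → $8.10.
carrots + avocado with both tight: 1.769 servings and 2.462 servings → $4.12.
Cheapest feasible corner: $3.75.

$3.75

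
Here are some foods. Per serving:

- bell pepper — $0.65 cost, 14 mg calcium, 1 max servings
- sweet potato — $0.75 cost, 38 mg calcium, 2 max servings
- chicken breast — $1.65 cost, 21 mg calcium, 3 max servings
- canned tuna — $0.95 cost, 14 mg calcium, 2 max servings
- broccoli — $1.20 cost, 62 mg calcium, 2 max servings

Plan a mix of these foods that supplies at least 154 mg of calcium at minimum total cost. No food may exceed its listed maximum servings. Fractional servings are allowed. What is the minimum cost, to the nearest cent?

Cost per mg of calcium: broccoli $0.0194, sweet potato $0.0197, bell pepper $0.0464, canned tuna $0.0679, chicken breast $0.0786.
Take 2 servings of broccoli: +124.0 mg calcium for $2.40 (total $2.40, still need 30.0 mg).
Take 0.7895 servings of sweet potato: +30.0 mg calcium for $0.59 (total $2.99, still need 0.0 mg).
Filling from the cheapest source first is optimal under one linear minimum: $2.99.

$2.99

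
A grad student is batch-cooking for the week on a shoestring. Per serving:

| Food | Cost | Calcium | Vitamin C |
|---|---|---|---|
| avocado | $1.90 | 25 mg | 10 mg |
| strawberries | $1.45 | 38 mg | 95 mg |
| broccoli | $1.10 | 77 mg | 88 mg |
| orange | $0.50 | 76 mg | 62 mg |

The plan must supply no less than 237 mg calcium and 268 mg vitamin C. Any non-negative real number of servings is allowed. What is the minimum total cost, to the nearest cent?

Compare the cost at each extreme point of the feasible region.
avocado only: max(237/25, 268/10) = 26.8 servings → $50.92.
strawberries only: max(237/38, 268/95) = 6.237 servings → $9.04.
broccoli only: max(237/77, 268/88) = 3.078 servings → $3.39.
orange only: max(237/76, 268/62) = 4.323 servings → $2.16.
avocado + strawberries with both tight: 6.181 servings and 2.17 servings → $14.89.
avocado + broccoli with both tight: 0.1538 servings and 3.028 servings → $3.62.
avocado + orange: the both-tight solution has a negative serving — not a feasible corner.
strawberries + broccoli with both targets exact would need a negative amount; discard.
strawberries + orange with both tight: 1.167 servings and 2.535 servings → $2.96.
broccoli + orange with both tight: 2.964 servings and 0.1149 servings → $3.32.
So the least-cost plan costs $2.16.

$2.16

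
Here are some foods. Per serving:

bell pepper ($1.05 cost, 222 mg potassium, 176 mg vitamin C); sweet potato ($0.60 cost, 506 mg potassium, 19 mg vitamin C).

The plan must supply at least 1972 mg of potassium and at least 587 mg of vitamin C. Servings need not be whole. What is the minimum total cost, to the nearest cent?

This is a tiny linear program; its minimum lies at a vertex of the feasible set. List the vertices and price them.
bell pepper only: max(1972/222, 587/176) = 8.883 servings → $9.33.
sweet potato only: max(1972/506, 587/19) = 30.89 servings → $18.54.
bell pepper + sweet potato with both tight: 3.059 servings and 2.555 servings → $4.75.
The minimum over all feasible corners is $4.75.

$4.75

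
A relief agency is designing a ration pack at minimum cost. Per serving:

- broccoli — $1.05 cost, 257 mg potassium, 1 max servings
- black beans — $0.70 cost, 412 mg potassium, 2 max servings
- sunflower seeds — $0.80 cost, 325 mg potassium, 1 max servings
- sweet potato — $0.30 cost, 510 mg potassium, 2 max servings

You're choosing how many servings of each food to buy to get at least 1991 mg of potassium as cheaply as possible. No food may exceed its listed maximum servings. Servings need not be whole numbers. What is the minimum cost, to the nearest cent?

Cost per mg of potassium: sweet potato $0.0006, black beans $0.0017, sunflower seeds $0.0025, broccoli $0.0041.
Take 2 servings of sweet potato: +1020.0 mg potassium for $0.60 (total $0.60, still need 971.0 mg).
Take 2 servings of black beans: +824.0 mg potassium for $1.40 (total $2.00, still need 147.0 mg).
Take 0.4523 servings of sunflower seeds: +147.0 mg potassium for $0.36 (total $2.36, still need 0.0 mg).
Greedy by cheapest-per-mg is optimal for a single linear constraint, so the minimum cost is $2.36.

$2.36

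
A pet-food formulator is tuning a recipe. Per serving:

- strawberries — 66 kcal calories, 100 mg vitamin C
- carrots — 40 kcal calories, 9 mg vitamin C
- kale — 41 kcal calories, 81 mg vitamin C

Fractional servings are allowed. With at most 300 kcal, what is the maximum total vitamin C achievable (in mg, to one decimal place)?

592.7 mg

Vitamin C per kcal: kale 1.976, strawberries 1.515, carrots 0.225.
With no serving limits, spend the whole calories allowance on kale: 300 kcal / 41 kcal × 81 mg = 592.7 mg.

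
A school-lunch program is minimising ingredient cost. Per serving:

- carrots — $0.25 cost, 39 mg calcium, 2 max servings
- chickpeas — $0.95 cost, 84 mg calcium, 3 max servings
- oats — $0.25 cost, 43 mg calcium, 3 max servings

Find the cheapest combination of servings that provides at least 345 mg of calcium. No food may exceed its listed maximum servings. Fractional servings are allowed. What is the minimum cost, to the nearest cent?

Cost per mg of calcium: oats $0.0058, carrots $0.0064, chickpeas $0.0113.
Take 3 servings of oats: +129.0 mg calcium for $0.75 (total $0.75, still need 216.0 mg).
Take 2 servings of carrots: +78.0 mg calcium for $0.50 (total $1.25, still need 138.0 mg).
Take 1.643 servings of chickpeas: +138.0 mg calcium for $1.56 (total $2.81, still need 0.0 mg).
Filling from the cheapest source first is optimal under one linear minimum: $2.81.

$2.81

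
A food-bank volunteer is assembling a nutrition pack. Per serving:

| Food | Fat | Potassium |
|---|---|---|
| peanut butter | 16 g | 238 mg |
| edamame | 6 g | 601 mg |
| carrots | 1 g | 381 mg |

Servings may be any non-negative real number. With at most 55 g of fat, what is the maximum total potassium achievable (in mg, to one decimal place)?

Potassium per g fat: carrots 381, edamame 100.2, peanut butter 14.88.
With no serving limits, spend the whole fat allowance on carrots: 55 g / 1 g × 381 mg = 20955.0 mg.

20955.0 mg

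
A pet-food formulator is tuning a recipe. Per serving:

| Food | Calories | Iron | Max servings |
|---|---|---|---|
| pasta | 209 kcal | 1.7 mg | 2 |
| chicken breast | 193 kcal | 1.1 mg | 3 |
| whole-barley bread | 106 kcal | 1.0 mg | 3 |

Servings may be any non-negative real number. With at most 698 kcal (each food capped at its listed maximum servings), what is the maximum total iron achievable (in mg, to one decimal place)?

Iron per kcal: whole-barley bread 0.009434, pasta 0.008134, chicken breast 0.005699.
Take 3 servings of whole-barley bread: uses 318 kcal, +3.0 mg iron (running total 3.0 mg).
Take 1.818 servings of pasta: uses 380 kcal, +3.1 mg iron (running total 6.1 mg).
Greedy by best ratio exhausts the calories allowance optimally: 6.1 mg.

6.1 mg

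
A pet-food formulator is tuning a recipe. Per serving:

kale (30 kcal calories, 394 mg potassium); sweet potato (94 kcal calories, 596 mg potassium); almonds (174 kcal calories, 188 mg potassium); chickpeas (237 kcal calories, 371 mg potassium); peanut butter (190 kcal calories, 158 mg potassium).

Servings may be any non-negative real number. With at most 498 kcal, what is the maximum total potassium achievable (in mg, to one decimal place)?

Potassium per kcal: kale 13.13, sweet potato 6.34, chickpeas 1.565, almonds 1.08, peanut butter 0.8316.
With no serving limits, spend the whole calories allowance on kale: 498 kcal / 30 kcal × 394 mg = 6540.4 mg.

6540.4 mg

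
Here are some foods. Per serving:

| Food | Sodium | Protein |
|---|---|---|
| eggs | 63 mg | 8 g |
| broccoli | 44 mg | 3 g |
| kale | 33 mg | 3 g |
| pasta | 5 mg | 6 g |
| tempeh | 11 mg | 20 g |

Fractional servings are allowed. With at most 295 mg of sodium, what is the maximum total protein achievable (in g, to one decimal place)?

536.4 g

Protein per mg sodium: tempeh 1.818, pasta 1.2, eggs 0.127, kale 0.09091, broccoli 0.06818.
With no serving limits, spend the whole sodium allowance on tempeh: 295 mg / 11 mg × 20 g = 536.4 g.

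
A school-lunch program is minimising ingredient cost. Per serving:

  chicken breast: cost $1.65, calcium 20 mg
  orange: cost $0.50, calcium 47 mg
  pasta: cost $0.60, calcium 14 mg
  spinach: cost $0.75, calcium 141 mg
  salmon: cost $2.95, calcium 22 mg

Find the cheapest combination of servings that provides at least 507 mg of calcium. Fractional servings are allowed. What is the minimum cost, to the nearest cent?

$2.70

Cost per mg of calcium: spinach $0.0053, orange $0.0106, pasta $0.0429, chicken breast $0.0825, salmon $0.1341.
With no serving limits, use only spinach: 507 mg / 141 mg = 3.596 servings × $0.75 = $2.70.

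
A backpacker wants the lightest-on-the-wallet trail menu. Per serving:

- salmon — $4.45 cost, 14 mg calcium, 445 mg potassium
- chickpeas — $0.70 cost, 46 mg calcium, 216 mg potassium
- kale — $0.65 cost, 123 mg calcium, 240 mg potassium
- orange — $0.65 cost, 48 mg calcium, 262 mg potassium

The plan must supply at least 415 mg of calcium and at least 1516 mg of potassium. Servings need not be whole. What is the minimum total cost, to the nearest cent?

With two linear requirements the optimum uses one or two foods; enumerate the corners.
salmon only: max(415/14, 1516/445) = 29.64 servings → $131.91.
chickpeas only: max(415/46, 1516/216) = 9.022 servings → $6.32.
kale only: max(415/123, 1516/240) = 6.317 servings → $4.11.
orange only: max(415/48, 1516/262) = 8.646 servings → $5.62.
salmon + chickpeas: the both-tight solution has a negative serving — not a feasible corner.
salmon + kale with both tight: 1.691 servings and 3.182 servings → $9.59.
salmon + orange: intersection lies outside the first quadrant.
chickpeas + kale with both tight: 5.594 servings and 1.282 servings → $4.75.
chickpeas + orange with both targets exact would need a negative amount; discard.
kale + orange with both tight: 1.737 servings and 4.195 servings → $3.86.
Cheapest feasible corner: $3.86.

$3.86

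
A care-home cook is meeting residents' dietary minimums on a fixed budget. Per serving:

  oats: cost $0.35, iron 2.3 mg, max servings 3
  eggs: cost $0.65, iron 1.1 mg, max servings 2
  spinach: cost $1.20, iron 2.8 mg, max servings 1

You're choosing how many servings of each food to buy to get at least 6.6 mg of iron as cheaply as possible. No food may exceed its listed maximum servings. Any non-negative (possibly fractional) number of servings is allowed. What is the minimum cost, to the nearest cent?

$1.00

Cost per mg of iron: oats $0.1522, spinach $0.4286, eggs $0.5909.
Take 2.87 servings of oats: +6.6 mg iron for $1.00 (total $1.00, still need 0.0 mg).
Filling from the cheapest source first is optimal under one linear minimum: $1.00.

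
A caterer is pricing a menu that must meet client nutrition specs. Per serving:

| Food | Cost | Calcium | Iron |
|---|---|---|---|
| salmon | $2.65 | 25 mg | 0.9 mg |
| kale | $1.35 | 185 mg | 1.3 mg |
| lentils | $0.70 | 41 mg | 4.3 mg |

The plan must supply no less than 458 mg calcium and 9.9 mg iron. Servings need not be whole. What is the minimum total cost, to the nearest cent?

$4.01

salmon only: max(458/25, 9.9/0.9) = 18.32 servings → $48.55.
kale only: max(458/185, 9.9/1.3) = 7.615 servings → $10.28.
lentils only: max(458/41, 9.9/4.3) = 11.17 servings → $7.82.
salmon + kale with both tight: 9.225 servings and 1.229 servings → $26.10.
salmon + lentils with both targets exact would need a negative amount; discard.
kale + lentils with both tight: 2.107 servings and 1.665 servings → $4.01.
So the least-cost plan costs $4.01.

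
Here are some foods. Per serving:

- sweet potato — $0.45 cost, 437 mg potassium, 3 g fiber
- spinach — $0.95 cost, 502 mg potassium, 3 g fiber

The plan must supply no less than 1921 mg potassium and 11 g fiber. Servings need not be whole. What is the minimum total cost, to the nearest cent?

An LP optimum is at a vertex; with two nutrient constraints at most two foods are used. Check each candidate.
sweet potato only: max(1921/437, 11/3) = 4.396 servings → $1.98.
spinach only: max(1921/502, 11/3) = 3.827 servings → $3.64.
sweet potato + spinach: the both-tight solution has a negative serving — not a feasible corner.
The minimum over all feasible corners is $1.98.

$1.98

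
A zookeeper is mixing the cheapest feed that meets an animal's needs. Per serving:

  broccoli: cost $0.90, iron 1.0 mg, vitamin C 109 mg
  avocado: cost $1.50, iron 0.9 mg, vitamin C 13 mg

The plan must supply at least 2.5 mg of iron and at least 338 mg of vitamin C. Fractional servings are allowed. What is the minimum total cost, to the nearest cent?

At the optimum either one food covers both requirements or two foods hit both targets exactly; no other combination can be cheaper.
broccoli only: max(2.5/1.0, 338/109) = 3.101 servings → $2.79.
avocado only: max(2.5/0.9, 338/13) = 26 servings → $39.00.
broccoli + avocado with both targets exact would need a negative amount; discard.
So the least-cost plan costs $2.79.

$2.79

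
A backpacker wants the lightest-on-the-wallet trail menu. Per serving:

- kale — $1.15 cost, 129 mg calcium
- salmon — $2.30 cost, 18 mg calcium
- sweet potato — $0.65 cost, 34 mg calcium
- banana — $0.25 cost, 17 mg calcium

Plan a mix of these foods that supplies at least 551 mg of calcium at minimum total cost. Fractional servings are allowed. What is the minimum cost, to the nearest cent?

Cost per mg of calcium: kale $0.0089, banana $0.0147, sweet potato $0.0191, salmon $0.1278.
With no serving limits, use only kale: 551 mg / 129 mg = 4.271 servings × $1.15 = $4.91.

$4.91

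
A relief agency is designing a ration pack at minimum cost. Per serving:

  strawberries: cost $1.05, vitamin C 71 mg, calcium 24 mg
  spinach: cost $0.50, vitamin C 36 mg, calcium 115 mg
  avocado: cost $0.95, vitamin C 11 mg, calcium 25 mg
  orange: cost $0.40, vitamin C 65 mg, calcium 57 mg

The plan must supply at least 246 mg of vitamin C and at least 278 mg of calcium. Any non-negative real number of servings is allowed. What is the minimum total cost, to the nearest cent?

An LP optimum is at a vertex; with two nutrient constraints at most two foods are used. Check each candidate.
strawberries only: max(246/71, 278/24) = 11.58 servings → $12.16.
spinach only: max(246/36, 278/115) = 6.833 servings → $3.42.
avocado only: max(246/11, 278/25) = 22.36 servings → $21.25.
orange only: max(246/65, 278/57) = 4.877 servings → $1.95.
strawberries + spinach with both tight: 2.504 servings and 1.895 servings → $3.58.
strawberries + avocado with both tight: 2.046 servings and 9.156 servings → $10.85.
strawberries + orange: the both-tight solution has a negative serving — not a feasible corner.
spinach + avocado: the both-tight solution has a negative serving — not a feasible corner.
spinach + orange with both tight: 0.7465 servings and 3.371 servings → $1.72.
avocado + orange with both tight: 4.056 servings and 3.098 servings → $5.09.
The minimum over all feasible corners is $1.72.

$1.72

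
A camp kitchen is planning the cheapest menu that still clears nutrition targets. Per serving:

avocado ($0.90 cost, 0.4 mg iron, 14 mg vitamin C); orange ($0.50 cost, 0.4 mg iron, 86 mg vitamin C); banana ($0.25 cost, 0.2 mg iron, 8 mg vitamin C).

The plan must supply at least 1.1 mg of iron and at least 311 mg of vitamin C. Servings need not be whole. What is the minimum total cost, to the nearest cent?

An LP optimum is at a vertex; with two nutrient constraints at most two foods are used. Check each candidate.
avocado only: max(1.1/0.4, 311/14) = 22.21 servings → $19.99.
orange only: max(1.1/0.4, 311/86) = 3.616 servings → $1.81.
banana only: max(1.1/0.2, 311/8) = 38.88 servings → $9.72.
avocado + orange: the both-tight solution has a negative serving — not a feasible corner.
avocado + banana: intersection lies outside the first quadrant.
orange + banana with both targets exact would need a negative amount; discard.
The minimum over all feasible corners is $1.81.

$1.81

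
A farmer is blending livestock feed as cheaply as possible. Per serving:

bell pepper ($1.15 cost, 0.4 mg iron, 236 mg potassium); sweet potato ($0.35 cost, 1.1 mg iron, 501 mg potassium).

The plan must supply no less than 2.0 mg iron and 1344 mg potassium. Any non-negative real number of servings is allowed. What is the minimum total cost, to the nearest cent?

bell pepper only: max(2.0/0.4, 1344/236) = 5.695 servings → $6.55.
sweet potato only: max(2.0/1.1, 1344/501) = 2.683 servings → $0.94.
bell pepper + sweet potato with both targets exact would need a negative amount; discard.
Cheapest feasible corner: $0.94.

$0.94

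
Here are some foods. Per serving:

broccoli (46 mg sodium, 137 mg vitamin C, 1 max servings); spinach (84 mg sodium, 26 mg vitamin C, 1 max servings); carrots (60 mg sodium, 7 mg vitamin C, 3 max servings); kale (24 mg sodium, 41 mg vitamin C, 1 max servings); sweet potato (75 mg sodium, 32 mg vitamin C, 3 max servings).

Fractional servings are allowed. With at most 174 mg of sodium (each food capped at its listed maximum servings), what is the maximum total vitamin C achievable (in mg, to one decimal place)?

Vitamin C per mg sodium: broccoli 2.978, kale 1.708, sweet potato 0.4267, spinach 0.3095, carrots 0.1167.
Take 1 serving of broccoli: uses 46 mg sodium, +137.0 mg vitamin C (running total 137.0 mg).
Take 1 serving of kale: uses 24 mg sodium, +41.0 mg vitamin C (running total 178.0 mg).
Take 1.387 servings of sweet potato: uses 104 mg sodium, +44.4 mg vitamin C (running total 222.4 mg).
Filling greedily by vitamin C-per-mg sodium is optimal for one linear limit, giving 222.4 mg.

222.4 mg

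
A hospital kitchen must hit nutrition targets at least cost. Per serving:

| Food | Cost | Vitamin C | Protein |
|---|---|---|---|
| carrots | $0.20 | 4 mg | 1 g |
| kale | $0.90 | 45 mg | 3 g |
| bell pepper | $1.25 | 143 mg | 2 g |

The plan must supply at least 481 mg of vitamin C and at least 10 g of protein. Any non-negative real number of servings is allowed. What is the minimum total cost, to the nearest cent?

carrots only: max(481/4, 10/1) = 120.2 servings → $24.05.
kale only: max(481/45, 10/3) = 10.69 servings → $9.62.
bell pepper only: max(481/143, 10/2) = 5 servings → $6.25.
carrots + kale with both targets exact would need a negative amount; discard.
carrots + bell pepper with both tight: 3.467 servings and 3.267 servings → $4.78.
kale + bell pepper with both tight: 1.381 servings and 2.929 servings → $4.90.
So the least-cost plan costs $4.78.

$4.78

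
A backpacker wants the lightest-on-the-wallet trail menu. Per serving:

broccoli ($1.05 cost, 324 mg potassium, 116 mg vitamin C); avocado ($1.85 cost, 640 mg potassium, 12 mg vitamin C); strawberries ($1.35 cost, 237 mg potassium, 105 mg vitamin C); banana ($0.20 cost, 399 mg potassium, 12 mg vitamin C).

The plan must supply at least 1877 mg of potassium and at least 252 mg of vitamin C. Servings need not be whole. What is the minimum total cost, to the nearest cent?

$2.57

broccoli only: max(1877/324, 252/116) = 5.793 servings → $6.08.
avocado only: max(1877/640, 252/12) = 21 servings → $38.85.
strawberries only: max(1877/237, 252/105) = 7.92 servings → $10.69.
banana only: max(1877/399, 252/12) = 21 servings → $4.20.
broccoli + avocado with both tight: 1.972 servings and 1.934 servings → $5.65.
broccoli + strawberries: the both-tight solution has a negative serving — not a feasible corner.
broccoli + banana with both tight: 1.84 servings and 3.21 servings → $2.57.
avocado + strawberries with both tight: 2.134 servings and 2.156 servings → $6.86.
avocado + banana with both targets exact would need a negative amount; discard.
strawberries + banana with both tight: 1.998 servings and 3.517 servings → $3.40.
The minimum over all feasible corners is $2.57.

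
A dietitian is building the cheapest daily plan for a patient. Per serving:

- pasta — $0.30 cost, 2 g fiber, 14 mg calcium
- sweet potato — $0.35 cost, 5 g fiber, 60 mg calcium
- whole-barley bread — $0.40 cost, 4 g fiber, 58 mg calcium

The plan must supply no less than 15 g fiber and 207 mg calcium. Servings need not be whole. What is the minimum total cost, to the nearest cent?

pasta only: max(15/2, 207/14) = 14.79 servings → $4.44.
sweet potato only: max(15/5, 207/60) = 3.45 servings → $1.21.
whole-barley bread only: max(15/4, 207/58) = 3.75 servings → $1.50.
pasta + sweet potato: the both-tight solution has a negative serving — not a feasible corner.
pasta + whole-barley bread with both tight: 0.7 servings and 3.4 servings → $1.57.
sweet potato + whole-barley bread with both tight: 0.84 servings and 2.7 servings → $1.37.
Cheapest feasible corner: $1.21.

$1.21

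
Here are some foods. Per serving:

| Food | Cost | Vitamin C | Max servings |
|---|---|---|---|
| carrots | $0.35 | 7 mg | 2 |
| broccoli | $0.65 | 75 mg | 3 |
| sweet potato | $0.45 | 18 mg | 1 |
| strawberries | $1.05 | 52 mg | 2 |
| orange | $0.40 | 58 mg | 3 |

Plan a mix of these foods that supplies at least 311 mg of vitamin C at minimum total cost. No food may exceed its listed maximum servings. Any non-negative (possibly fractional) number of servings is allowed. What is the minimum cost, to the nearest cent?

Cost per mg of vitamin C: orange $0.0069, broccoli $0.0087, strawberries $0.0202, sweet potato $0.0250, carrots $0.0500.
Take 3 servings of orange: +174.0 mg vitamin C for $1.20 (total $1.20, still need 137.0 mg).
Take 1.827 servings of broccoli: +137.0 mg vitamin C for $1.19 (total $2.39, still need 0.0 mg).
Greedy by cheapest-per-mg is optimal for a single linear constraint, so the minimum cost is $2.39.

$2.39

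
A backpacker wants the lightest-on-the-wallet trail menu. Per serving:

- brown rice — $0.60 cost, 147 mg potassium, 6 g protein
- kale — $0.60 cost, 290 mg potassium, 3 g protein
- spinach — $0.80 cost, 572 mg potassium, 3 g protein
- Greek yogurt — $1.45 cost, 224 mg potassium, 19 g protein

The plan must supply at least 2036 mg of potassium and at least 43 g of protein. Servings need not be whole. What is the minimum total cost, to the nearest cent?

$4.91

A basic optimal solution has at most two foods positive. Try each food alone and each pair with both targets met exactly.
brown rice only: max(2036/147, 43/6) = 13.85 servings → $8.31.
kale only: max(2036/290, 43/3) = 14.33 servings → $8.60.
spinach only: max(2036/572, 43/3) = 14.33 servings → $11.47.
Greek yogurt only: max(2036/224, 43/19) = 9.089 servings → $13.18.
brown rice + kale with both tight: 4.898 servings and 4.538 servings → $5.66.
brown rice + spinach with both tight: 6.181 servings and 1.971 servings → $5.29.
brown rice + Greek yogurt: intersection lies outside the first quadrant.
kale + spinach with both targets exact would need a negative amount; discard.
kale + Greek yogurt with both tight: 6.005 servings and 1.315 servings → $5.51.
spinach + Greek yogurt with both tight: 2.849 servings and 1.813 servings → $4.91.
So the least-cost plan costs $4.91.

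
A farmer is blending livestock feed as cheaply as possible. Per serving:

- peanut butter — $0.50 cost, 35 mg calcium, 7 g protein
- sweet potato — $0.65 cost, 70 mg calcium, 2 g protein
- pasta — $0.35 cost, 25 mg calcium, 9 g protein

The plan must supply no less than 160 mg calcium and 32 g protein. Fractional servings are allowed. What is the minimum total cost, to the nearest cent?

An LP optimum is at a vertex; with two nutrient constraints at most two foods are used. Check each candidate.
peanut butter only: max(160/35, 32/7) = 4.571 servings → $2.29.
sweet potato only: max(160/70, 32/2) = 16 servings → $10.40.
pasta only: max(160/25, 32/9) = 6.4 servings → $2.24.
peanut butter + sweet potato with both tight: 4.571 servings and 0 servings → $2.29.
peanut butter + pasta with both tight: 4.571 servings and 0 servings → $2.29.
sweet potato + pasta with both tight: 1.103 servings and 3.31 servings → $1.88.
So the least-cost plan costs $1.88.

$1.88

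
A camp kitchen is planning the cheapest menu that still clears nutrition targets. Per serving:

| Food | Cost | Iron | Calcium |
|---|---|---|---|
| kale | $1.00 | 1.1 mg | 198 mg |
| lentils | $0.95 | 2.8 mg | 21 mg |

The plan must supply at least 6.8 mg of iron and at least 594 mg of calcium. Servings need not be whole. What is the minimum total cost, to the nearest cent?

An LP optimum is at a vertex; with two nutrient constraints at most two foods are used. Check each candidate.
kale only: max(6.8/1.1, 594/198) = 6.182 servings → $6.18.
lentils only: max(6.8/2.8, 594/21) = 28.29 servings → $26.87.
kale + lentils with both tight: 2.862 servings and 1.304 servings → $4.10.
Cheapest feasible corner: $4.10.

$4.10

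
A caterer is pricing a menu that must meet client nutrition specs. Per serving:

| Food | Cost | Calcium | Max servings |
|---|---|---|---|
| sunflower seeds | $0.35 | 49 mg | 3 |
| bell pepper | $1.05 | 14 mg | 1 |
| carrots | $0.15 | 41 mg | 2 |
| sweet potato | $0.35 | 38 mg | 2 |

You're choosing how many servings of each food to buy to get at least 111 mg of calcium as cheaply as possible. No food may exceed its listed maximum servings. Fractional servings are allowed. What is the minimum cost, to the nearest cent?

$0.51

Cost per mg of calcium: carrots $0.0037, sunflower seeds $0.0071, sweet potato $0.0092, bell pepper $0.0750.
Take 2 servings of carrots: +82.0 mg calcium for $0.30 (total $0.30, still need 29.0 mg).
Take 0.5918 servings of sunflower seeds: +29.0 mg calcium for $0.21 (total $0.51, still need 0.0 mg).
Greedy by cheapest-per-mg is optimal for a single linear constraint, so the minimum cost is $0.51.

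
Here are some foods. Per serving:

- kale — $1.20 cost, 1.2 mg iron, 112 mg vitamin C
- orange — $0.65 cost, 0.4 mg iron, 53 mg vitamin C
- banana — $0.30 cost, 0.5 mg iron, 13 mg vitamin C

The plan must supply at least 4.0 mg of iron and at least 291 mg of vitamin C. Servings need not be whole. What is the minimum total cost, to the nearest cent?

A basic optimal solution has at most two foods positive. Try each food alone and each pair with both targets met exactly.
kale only: max(4.0/1.2, 291/112) = 3.333 servings → $4.00.
orange only: max(4.0/0.4, 291/53) = 10 servings → $6.50.
banana only: max(4.0/0.5, 291/13) = 22.38 servings → $6.72.
kale + orange: intersection lies outside the first quadrant.
kale + banana with both tight: 2.314 servings and 2.446 servings → $3.51.
orange + banana with both tight: 4.39 servings and 4.488 servings → $4.20.
Cheapest feasible corner: $3.51.

$3.51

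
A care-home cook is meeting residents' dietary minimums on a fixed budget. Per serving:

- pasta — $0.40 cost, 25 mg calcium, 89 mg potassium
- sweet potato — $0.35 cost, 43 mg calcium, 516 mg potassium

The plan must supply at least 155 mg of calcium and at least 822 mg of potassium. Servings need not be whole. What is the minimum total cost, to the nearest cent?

At the optimum either one food covers both requirements or two foods hit both targets exactly; no other combination can be cheaper.
pasta only: max(155/25, 822/89) = 9.236 servings → $3.69.
sweet potato only: max(155/43, 822/516) = 3.605 servings → $1.26.
pasta + sweet potato with both tight: 4.919 servings and 0.7445 servings → $2.23.
So the least-cost plan costs $1.26.

$1.26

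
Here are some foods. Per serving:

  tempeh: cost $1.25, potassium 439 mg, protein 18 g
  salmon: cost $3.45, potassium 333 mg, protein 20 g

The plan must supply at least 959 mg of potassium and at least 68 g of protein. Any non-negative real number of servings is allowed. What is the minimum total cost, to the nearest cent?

Compare the cost at each extreme point of the feasible region.
tempeh only: max(959/439, 68/18) = 3.778 servings → $4.72.
salmon only: max(959/333, 68/20) = 3.4 servings → $11.73.
tempeh + salmon: the both-tight solution has a negative serving — not a feasible corner.
Cheapest feasible corner: $4.72.

$4.72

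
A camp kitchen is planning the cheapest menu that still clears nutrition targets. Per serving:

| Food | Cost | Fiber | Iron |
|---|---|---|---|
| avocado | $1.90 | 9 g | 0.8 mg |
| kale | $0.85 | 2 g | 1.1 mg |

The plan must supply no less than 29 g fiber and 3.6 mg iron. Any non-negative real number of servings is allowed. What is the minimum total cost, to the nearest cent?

Minimising a linear cost over {fiber ≥ 29, iron ≥ 3.6, servings ≥ 0} — the optimum is at a vertex, using one or two foods.
avocado only: max(29/9, 3.6/0.8) = 4.5 servings → $8.55.
kale only: max(29/2, 3.6/1.1) = 14.5 servings → $12.32.
avocado + kale with both tight: 2.976 servings and 1.108 servings → $6.60.
The minimum over all feasible corners is $6.60.

$6.60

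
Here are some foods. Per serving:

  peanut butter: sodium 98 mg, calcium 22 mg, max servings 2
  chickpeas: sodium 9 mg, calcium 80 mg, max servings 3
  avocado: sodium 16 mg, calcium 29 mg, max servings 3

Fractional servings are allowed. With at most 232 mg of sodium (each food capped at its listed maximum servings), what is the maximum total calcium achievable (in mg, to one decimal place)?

362.2 mg

Calcium per mg sodium: chickpeas 8.889, avocado 1.812, peanut butter 0.2245.
Take 3 servings of chickpeas: uses 27 mg sodium, +240.0 mg calcium (running total 240.0 mg).
Take 3 servings of avocado: uses 48 mg sodium, +87.0 mg calcium (running total 327.0 mg).
Take 1.602 servings of peanut butter: uses 157 mg sodium, +35.2 mg calcium (running total 362.2 mg).
Filling greedily by calcium-per-mg sodium is optimal for one linear limit, giving 362.2 mg.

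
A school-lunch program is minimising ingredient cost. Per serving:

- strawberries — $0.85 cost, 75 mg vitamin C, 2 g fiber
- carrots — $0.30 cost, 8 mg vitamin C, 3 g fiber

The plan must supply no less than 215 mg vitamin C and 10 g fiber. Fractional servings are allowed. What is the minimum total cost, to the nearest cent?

$2.76

This is a tiny linear program; its minimum lies at a vertex of the feasible set. List the vertices and price them.
strawberries only: max(215/75, 10/2) = 5 servings → $4.25.
carrots only: max(215/8, 10/3) = 26.88 servings → $8.06.
strawberries + carrots with both tight: 2.703 servings and 1.531 servings → $2.76.
So the least-cost plan costs $2.76.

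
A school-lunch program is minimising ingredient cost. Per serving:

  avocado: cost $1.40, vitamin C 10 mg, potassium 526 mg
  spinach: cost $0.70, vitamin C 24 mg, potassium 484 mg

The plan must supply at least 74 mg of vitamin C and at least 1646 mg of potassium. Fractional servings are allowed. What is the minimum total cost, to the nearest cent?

$2.38

For a min-cost LP with two ≥-constraints, a basic feasible solution has at most two positive variables.
avocado only: max(74/10, 1646/526) = 7.4 servings → $10.36.
spinach only: max(74/24, 1646/484) = 3.401 servings → $2.38.
avocado + spinach with both tight: 0.4738 servings and 2.886 servings → $2.68.
Cheapest feasible corner: $2.38.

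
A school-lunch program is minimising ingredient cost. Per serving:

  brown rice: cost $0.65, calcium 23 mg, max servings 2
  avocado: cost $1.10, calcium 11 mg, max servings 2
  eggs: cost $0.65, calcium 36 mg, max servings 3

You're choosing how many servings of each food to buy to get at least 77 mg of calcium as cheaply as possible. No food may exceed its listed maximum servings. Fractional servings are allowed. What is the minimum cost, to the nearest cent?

$1.39

Cost per mg of calcium: eggs $0.0181, brown rice $0.0283, avocado $0.1000.
Take 2.139 servings of eggs: +77.0 mg calcium for $1.39 (total $1.39, still need 0.0 mg).
Greedy by cheapest-per-mg is optimal for a single linear constraint, so the minimum cost is $1.39.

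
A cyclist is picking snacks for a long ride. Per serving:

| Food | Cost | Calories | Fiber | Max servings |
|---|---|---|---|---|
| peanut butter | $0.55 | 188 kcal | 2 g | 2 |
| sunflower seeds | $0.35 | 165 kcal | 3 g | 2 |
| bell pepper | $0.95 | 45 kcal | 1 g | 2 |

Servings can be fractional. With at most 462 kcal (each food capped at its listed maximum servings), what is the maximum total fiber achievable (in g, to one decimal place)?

8.4 g

Fiber per kcal: bell pepper 0.02222, sunflower seeds 0.01818, peanut butter 0.01064.
Take 2 servings of bell pepper: uses 90 kcal, +2.0 g fiber (running total 2.0 g).
Take 2 servings of sunflower seeds: uses 330 kcal, +6.0 g fiber (running total 8.0 g).
Take 0.2234 servings of peanut butter: uses 42 kcal, +0.4 g fiber (running total 8.4 g).
Greedy by best ratio exhausts the calories allowance optimally: 8.4 g.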